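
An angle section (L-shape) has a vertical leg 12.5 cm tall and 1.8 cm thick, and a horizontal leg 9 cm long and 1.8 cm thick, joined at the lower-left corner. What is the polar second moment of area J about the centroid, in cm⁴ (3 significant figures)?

Break the section into simple shapes (no overlaps), measuring from the bottom-left corner of the bounding box.
Vertical leg: 1.8 × 12.5, A = 22.5 cm², y = 6.25 cm, Ī = 292.97 cm⁴.
Horizontal leg (remainder): 7.2 × 1.8, A = 12.96 cm², y = 0.9 cm, Ī = 3.4992 cm⁴.
Centroid: ȳ = ΣA·y / ΣA = 4.2947 cm.
Transfer each piece to the centroidal x-axis using Ī + A·d² with d = y − 4.2947:
  vertical leg: d = 1.9553 cm → contributes +378.99 cm⁴
  horizontal leg (remainder): d = -3.3947 cm → contributes +152.85 cm⁴
Total I = 531.84 cm⁴.
For the y-axis: x̄ = 2.5447 cm.
Repeating about the centroidal y-axis gives I_y = 228.59 cm⁴.
Polar second moment: J = I_x + I_y = 760.43 cm⁴.

J ≈ 760 cm⁴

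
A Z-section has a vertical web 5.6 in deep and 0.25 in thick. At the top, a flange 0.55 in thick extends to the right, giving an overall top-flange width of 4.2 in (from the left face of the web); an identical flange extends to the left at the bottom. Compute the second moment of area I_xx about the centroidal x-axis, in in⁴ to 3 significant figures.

Decompose the section into non-overlapping parts with the origin at the bottom-left of its bounding rectangle.
Web: 0.25 × 5.6, A = 1.4 in², y = 2.8 in, Ī = 3.6587 in⁴.
Top flange (beyond web): 3.95 × 0.55, A = 2.1725 in², y = 5.325 in, Ī = 0.054765 in⁴.
Bottom flange (beyond web): 3.95 × 0.55, A = 2.1725 in², y = 0.275 in, Ī = 0.054765 in⁴.
Centroid: ȳ = ΣA·y / ΣA = 2.8 in.
Transfer each piece to the centroidal x-axis using Ī + A·d² with d = y − 2.8:
  web: d = 0 in → contributes +3.6587 in⁴
  top flange (beyond web): d = 2.525 in → contributes +13.906 in⁴
  bottom flange (beyond web): d = -2.525 in → contributes +13.906 in⁴
Total I = 31.47 in⁴.

I_xx ≈ 31.5 in⁴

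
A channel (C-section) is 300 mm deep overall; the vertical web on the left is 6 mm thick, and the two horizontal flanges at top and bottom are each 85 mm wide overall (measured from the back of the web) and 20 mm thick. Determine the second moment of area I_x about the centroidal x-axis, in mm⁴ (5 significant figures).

I_x ≈ 7.5541 × 10⁷ mm⁴

Treat the section as a set of non-overlapping primitives; coordinates are from the bounding-box lower-left.
Web: 6 × 300, A = 1 800 mm², y = 150 mm, Ī = 13 500 000 mm⁴.
Top flange (beyond web): 79 × 20, A = 1 580 mm², y = 290 mm, Ī = 52666.67 mm⁴.
Bottom flange (beyond web): 79 × 20, A = 1 580 mm², y = 10 mm, Ī = 52666.67 mm⁴.
By symmetry the centroid is at mid-height, ȳ = 150 mm.
Transfer each piece to the centroidal x-axis using Ī + A·d² with d = y − 150:
  web: d = 0 mm → contributes +13 500 000 mm⁴
  top flange (beyond web): d = 140 mm → contributes +31 020 667 mm⁴
  bottom flange (beyond web): d = -140 mm → contributes +31 020 667 mm⁴
Total I = 75 541 333 mm⁴.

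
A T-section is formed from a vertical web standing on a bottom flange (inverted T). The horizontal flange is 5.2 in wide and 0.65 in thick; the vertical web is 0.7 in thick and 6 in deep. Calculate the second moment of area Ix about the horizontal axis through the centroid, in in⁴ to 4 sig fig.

Ix ≈ 33.42 in⁴

Decompose the section into non-overlapping parts with the origin at the bottom-left of its bounding rectangle.
Flange: 5.2 × 0.65, A = 3.38 in², y = 0.325 in, Ī = 0.119004 in⁴.
Web: 0.7 × 6, A = 4.2 in², y = 3.65 in, Ī = 12.6 in⁴.
Centroid: ȳ = ΣA·y / ΣA = 2.16735 in.
Transfer each piece to the horizontal axis through the centroid using Ī + A·d² with d = y − 2.16735:
  flange: d = -1.84235 in → contributes +11.5916 in⁴
  web: d = 1.48265 in → contributes +21.8327 in⁴
Total I = 33.4242 in⁴.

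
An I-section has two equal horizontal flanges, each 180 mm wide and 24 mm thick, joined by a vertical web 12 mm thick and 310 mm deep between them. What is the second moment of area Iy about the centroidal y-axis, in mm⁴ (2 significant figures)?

Iy ≈ 2.3 × 10⁷ mm⁴

Break the section into simple shapes (no overlaps), measuring from the bottom-left corner of the bounding box.
Bottom flange: 180 × 24, A = 4 320 mm², x = 90 mm, Ī = 11 664 000 mm⁴.
Web: 12 × 310, A = 3 720 mm², x = 90 mm, Ī = 44 640 mm⁴.
Top flange: 180 × 24, A = 4 320 mm², x = 90 mm, Ī = 11 664 000 mm⁴.
By symmetry the centroid is at mid-width, x̄ = 90 mm.
All pieces are centred on the centroidal y-axis, so I = ΣĪ = 23 372 640 mm⁴.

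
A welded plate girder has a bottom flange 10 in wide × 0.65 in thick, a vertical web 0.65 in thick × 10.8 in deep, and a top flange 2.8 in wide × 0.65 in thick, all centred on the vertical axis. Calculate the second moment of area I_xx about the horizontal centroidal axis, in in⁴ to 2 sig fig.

Break the section into simple shapes (no overlaps), measuring from the bottom-left corner of the bounding box.
Bottom plate: 10 × 0.65, A = 6.5 in², y = 0.325 in, Ī = 0.2289 in⁴.
Web plate: 0.65 × 10.8, A = 7.02 in², y = 6.05 in, Ī = 68.23 in⁴.
Top plate: 2.8 × 0.65, A = 1.82 in², y = 11.78 in, Ī = 0.06408 in⁴.
Centroid: ȳ = ΣA·y / ΣA = 4.303 in.
Transfer each piece to the horizontal centroidal axis using Ī + A·d² with d = y − 4.303:
  bottom plate: d = -3.978 in → contributes +103.1 in⁴
  web plate: d = 1.747 in → contributes +89.65 in⁴
  top plate: d = 7.472 in → contributes +101.7 in⁴
Total I = 294.4 in⁴.

I_xx ≈ 290 in⁴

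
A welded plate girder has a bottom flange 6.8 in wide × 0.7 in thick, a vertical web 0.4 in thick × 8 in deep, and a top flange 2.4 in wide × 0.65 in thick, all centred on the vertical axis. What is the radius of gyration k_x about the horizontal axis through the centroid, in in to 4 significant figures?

k_x ≈ 3.492 in

Break the section into simple shapes (no overlaps), measuring from the bottom-left corner of the bounding box.
Bottom plate: 6.8 × 0.7, A = 4.76 in², y = 0.35 in, Ī = 0.194367 in⁴.
Web plate: 0.4 × 8, A = 3.2 in², y = 4.7 in, Ī = 17.0667 in⁴.
Top plate: 2.4 × 0.65, A = 1.56 in², y = 9.025 in, Ī = 0.054925 in⁴.
Centroid: ȳ = ΣA·y / ΣA = 3.23372 in.
Transfer each piece to the horizontal axis through the centroid using Ī + A·d² with d = y − 3.23372:
  bottom plate: d = -2.88372 in → contributes +39.7777 in⁴
  web plate: d = 1.46628 in → contributes +23.9466 in⁴
  top plate: d = 5.79128 in → contributes +52.3757 in⁴
Total I = 116.1 in⁴.
Radius of gyration: k = √(I/A) = √(116.1 / 9.52) = 3.49219 in.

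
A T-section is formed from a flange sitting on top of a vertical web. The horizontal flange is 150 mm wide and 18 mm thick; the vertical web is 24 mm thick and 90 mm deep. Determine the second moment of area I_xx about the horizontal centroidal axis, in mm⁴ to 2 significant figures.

Split into non-overlapping primitives; take the origin at the lower-left of the bounding box.
Flange: 150 × 18, A = 2 700 mm², y = 99 mm, Ī = 72 900 mm⁴.
Web: 24 × 90, A = 2 160 mm², y = 45 mm, Ī = 1 458 000 mm⁴.
Centroid: ȳ = ΣA·y / ΣA = 75 mm.
Transfer each piece to the horizontal centroidal axis using Ī + A·d² with d = y − 75:
  flange: d = 24 mm → contributes +1 628 100 mm⁴
  web: d = -30 mm → contributes +3 402 000 mm⁴
Total I = 5 030 100 mm⁴.

I_xx ≈ 5.0 × 10⁶ mm⁴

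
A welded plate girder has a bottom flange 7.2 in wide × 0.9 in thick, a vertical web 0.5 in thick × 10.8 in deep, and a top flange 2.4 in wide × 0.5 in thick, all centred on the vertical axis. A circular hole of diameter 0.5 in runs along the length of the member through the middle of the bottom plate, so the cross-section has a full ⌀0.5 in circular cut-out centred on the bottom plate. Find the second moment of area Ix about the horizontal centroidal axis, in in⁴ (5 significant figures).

Break the section into simple shapes (no overlaps), measuring from the bottom-left corner of the bounding box.
Bottom plate: 7.2 × 0.9, A = 6.48 in², y = 0.45 in, Ī = 0.4374 in⁴.
Web plate: 0.5 × 10.8, A = 5.4 in², y = 6.3 in, Ī = 52.488 in⁴.
Top plate: 2.4 × 0.5, A = 1.2 in², y = 11.95 in, Ī = 0.025 in⁴.
Hole (subtracted): ⌀0.5, A = 0.1963495 in², y = 0.45 in, Ī = 0.003067962 in⁴.
Centroid: ȳ = ΣA·y / ΣA = 3.97307 in.
Transfer each piece to the horizontal centroidal axis using Ī + A·d² with d = y − 3.97307:
  bottom plate: d = -3.52307 in → contributes +80.8673 in⁴
  web plate: d = 2.32693 in → contributes +81.72686 in⁴
  top plate: d = 7.97693 in → contributes +76.3827 in⁴
  hole: d = -3.52307 in → contributes −2.440163 in⁴
Total I = 236.5367 in⁴.

Ix ≈ 236.54 in⁴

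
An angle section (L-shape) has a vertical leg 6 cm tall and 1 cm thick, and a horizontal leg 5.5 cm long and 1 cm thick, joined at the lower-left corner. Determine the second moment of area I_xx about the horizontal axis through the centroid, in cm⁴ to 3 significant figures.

I_xx ≈ 34.4 cm⁴

Split into non-overlapping primitives; take the origin at the lower-left of the bounding box.
Vertical leg: 1 × 6, A = 6 cm², y = 3 cm, Ī = 18 cm⁴.
Horizontal leg (remainder): 4.5 × 1, A = 4.5 cm², y = 0.5 cm, Ī = 0.375 cm⁴.
Centroid: ȳ = ΣA·y / ΣA = 1.9286 cm.
Transfer each piece to the horizontal axis through the centroid using Ī + A·d² with d = y − 1.9286:
  vertical leg: d = 1.0714 cm → contributes +24.888 cm⁴
  horizontal leg (remainder): d = -1.4286 cm → contributes +9.5587 cm⁴
Total I = 34.446 cm⁴.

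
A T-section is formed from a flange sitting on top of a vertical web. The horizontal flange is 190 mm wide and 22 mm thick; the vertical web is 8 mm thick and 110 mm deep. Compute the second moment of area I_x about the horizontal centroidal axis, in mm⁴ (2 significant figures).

Decompose the section into non-overlapping parts with the origin at the bottom-left of its bounding rectangle.
Flange: 190 × 22, A = 4 180 mm², y = 121 mm, Ī = 168 593 mm⁴.
Web: 8 × 110, A = 880 mm², y = 55 mm, Ī = 887 333 mm⁴.
Centroid: ȳ = ΣA·y / ΣA = 109.5 mm.
Transfer each piece to the horizontal centroidal axis using Ī + A·d² with d = y − 109.5:
  flange: d = 11.48 mm → contributes +719 310 mm⁴
  web: d = -54.52 mm → contributes +3 503 239 mm⁴
Total I = 4 222 549 mm⁴.

I_x ≈ 4.2 × 10⁶ mm⁴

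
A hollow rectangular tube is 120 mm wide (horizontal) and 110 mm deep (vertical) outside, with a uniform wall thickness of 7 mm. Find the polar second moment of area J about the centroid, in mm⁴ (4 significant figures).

J ≈ 1.181 × 10⁷ mm⁴

Decompose the section into non-overlapping parts with the origin at the bottom-left of its bounding rectangle.
Outer rectangle: 120 × 110, A = 13 200 mm², y = 55 mm, Ī = 13 310 000 mm⁴.
Inner void (subtracted): 106 × 96, A = 10 176 mm², y = 55 mm, Ī = 7 815 168 mm⁴.
By symmetry the centroid is at mid-height, ȳ = 55 mm.
All pieces are centred on the centroidal x-axis, so I = ΣĪ (holes subtracted) = 5 494 832 mm⁴.
Repeating about the centroidal y-axis gives I_y = 6 311 872 mm⁴.
Polar second moment: J = I_x + I_y = 11 806 704 mm⁴.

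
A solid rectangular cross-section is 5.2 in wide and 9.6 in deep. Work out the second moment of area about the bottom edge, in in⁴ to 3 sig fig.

The section: 5.2 × 9.6, A = 49.92 in², y = 4.8 in, Ī = 383.39 in⁴.
Transfer it to the base of the section using Ī + A·d² with d = y − 0:
  the section: d = 4.8 in → contributes +1533.5 in⁴
Total I = 1533.5 in⁴.

I_base ≈ 1530 in⁴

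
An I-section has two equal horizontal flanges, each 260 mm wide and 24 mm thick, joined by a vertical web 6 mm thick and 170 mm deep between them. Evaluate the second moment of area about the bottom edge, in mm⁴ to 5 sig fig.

I_base ≈ 2.8087 × 10⁸ mm⁴

Break the section into simple shapes (no overlaps), measuring from the bottom-left corner of the bounding box.
Bottom flange: 260 × 24, A = 6 240 mm², y = 12 mm, Ī = 299 520 mm⁴.
Web: 6 × 170, A = 1 020 mm², y = 109 mm, Ī = 2 456 500 mm⁴.
Top flange: 260 × 24, A = 6 240 mm², y = 206 mm, Ī = 299 520 mm⁴.
Transfer each piece to a horizontal axis along the bottom face using Ī + A·d² with d = y − 0:
  bottom flange: d = 12 mm → contributes +1 198 080 mm⁴
  web: d = 109 mm → contributes +14 575 120 mm⁴
  top flange: d = 206 mm → contributes +265 100 160 mm⁴
Total I = 280 873 360 mm⁴.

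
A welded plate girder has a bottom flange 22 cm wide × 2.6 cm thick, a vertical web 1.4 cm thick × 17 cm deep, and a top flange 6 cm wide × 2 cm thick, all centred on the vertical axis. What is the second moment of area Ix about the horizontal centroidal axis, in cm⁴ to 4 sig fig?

Break the section into simple shapes (no overlaps), measuring from the bottom-left corner of the bounding box.
Bottom plate: 22 × 2.6, A = 57.2 cm², y = 1.3 cm, Ī = 32.2227 cm⁴.
Web plate: 1.4 × 17, A = 23.8 cm², y = 11.1 cm, Ī = 573.183 cm⁴.
Top plate: 6 × 2, A = 12 cm², y = 20.6 cm, Ī = 4 cm⁴.
Centroid: ȳ = ΣA·y / ΣA = 6.29828 cm.
Transfer each piece to the horizontal centroidal axis using Ī + A·d² with d = y − 6.29828:
  bottom plate: d = -4.99828 cm → contributes +1461.24 cm⁴
  web plate: d = 4.80172 cm → contributes +1121.93 cm⁴
  top plate: d = 14.3017 cm → contributes +2458.47 cm⁴
Total I = 5041.64 cm⁴.

Ix ≈ 5042 cm⁴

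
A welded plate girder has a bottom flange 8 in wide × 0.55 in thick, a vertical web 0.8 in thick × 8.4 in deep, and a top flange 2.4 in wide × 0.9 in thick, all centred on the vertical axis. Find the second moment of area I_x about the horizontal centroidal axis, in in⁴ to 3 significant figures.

I_x ≈ 168 in⁴

Split into non-overlapping primitives; take the origin at the lower-left of the bounding box.
Bottom plate: 8 × 0.55, A = 4.4 in², y = 0.275 in, Ī = 0.11092 in⁴.
Web plate: 0.8 × 8.4, A = 6.72 in², y = 4.75 in, Ī = 39.514 in⁴.
Top plate: 2.4 × 0.9, A = 2.16 in², y = 9.4 in, Ī = 0.1458 in⁴.
Centroid: ȳ = ΣA·y / ΣA = 4.0236 in.
Transfer each piece to the horizontal centroidal axis using Ī + A·d² with d = y − 4.0236:
  bottom plate: d = -3.7486 in → contributes +61.941 in⁴
  web plate: d = 0.72636 in → contributes +43.059 in⁴
  top plate: d = 5.3764 in → contributes +62.581 in⁴
Total I = 167.58 in⁴.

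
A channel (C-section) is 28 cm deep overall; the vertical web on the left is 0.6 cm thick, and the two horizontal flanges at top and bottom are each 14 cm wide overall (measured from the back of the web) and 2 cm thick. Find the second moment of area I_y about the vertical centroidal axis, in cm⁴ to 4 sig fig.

I_y ≈ 1429 cm⁴

Decompose the section into non-overlapping parts with the origin at the bottom-left of its bounding rectangle.
Web: 0.6 × 28, A = 16.8 cm², x = 0.3 cm, Ī = 0.504 cm⁴.
Top flange (beyond web): 13.4 × 2, A = 26.8 cm², x = 7.3 cm, Ī = 401.017 cm⁴.
Bottom flange (beyond web): 13.4 × 2, A = 26.8 cm², x = 7.3 cm, Ī = 401.017 cm⁴.
Centroid: x̄ = ΣA·x / ΣA = 5.62955 cm.
Transfer each piece to the vertical centroidal axis using Ī + A·d² with d = x − 5.62955:
  web: d = -5.32955 cm → contributes +477.692 cm⁴
  top flange (beyond web): d = 1.67045 cm → contributes +475.801 cm⁴
  bottom flange (beyond web): d = 1.67045 cm → contributes +475.801 cm⁴
Total I = 1429.29 cm⁴.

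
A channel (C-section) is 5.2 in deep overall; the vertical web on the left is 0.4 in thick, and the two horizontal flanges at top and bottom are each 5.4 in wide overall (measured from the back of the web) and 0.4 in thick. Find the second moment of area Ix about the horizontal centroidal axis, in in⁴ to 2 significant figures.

Ix ≈ 28 in⁴

Split into non-overlapping primitives; take the origin at the lower-left of the bounding box.
Web: 0.4 × 5.2, A = 2.08 in², y = 2.6 in, Ī = 4.687 in⁴.
Top flange (beyond web): 5 × 0.4, A = 2 in², y = 5 in, Ī = 0.02667 in⁴.
Bottom flange (beyond web): 5 × 0.4, A = 2 in², y = 0.2 in, Ī = 0.02667 in⁴.
By symmetry the centroid is at mid-height, ȳ = 2.6 in.
Transfer each piece to the horizontal centroidal axis using Ī + A·d² with d = y − 2.6:
  web: d = 0 in → contributes +4.687 in⁴
  top flange (beyond web): d = 2.4 in → contributes +11.55 in⁴
  bottom flange (beyond web): d = -2.4 in → contributes +11.55 in⁴
Total I = 27.78 in⁴.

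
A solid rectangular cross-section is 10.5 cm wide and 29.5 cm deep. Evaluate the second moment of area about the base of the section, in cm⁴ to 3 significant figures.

I_base ≈ 8.99 × 10⁴ cm⁴

The section: 10.5 × 29.5, A = 309.75 cm², y = 14.75 cm, Ī = 22 463 cm⁴.
Transfer it to a horizontal axis along the bottom face using Ī + A·d² with d = y − 0:
  the section: d = 14.75 cm → contributes +89 853 cm⁴
Total I = 89 853 cm⁴.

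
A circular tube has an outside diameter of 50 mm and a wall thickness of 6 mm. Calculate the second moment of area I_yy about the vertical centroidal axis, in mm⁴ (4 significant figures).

Treat the section as a set of non-overlapping primitives; coordinates are from the bounding-box lower-left.
Outer circle: ⌀50, A = 1963.5 mm², x = 25 mm, Ī = 306 796 mm⁴.
Bore (subtracted): ⌀38, A = 1134.11 mm², x = 25 mm, Ī = 102 354 mm⁴.
By symmetry the centroid is at mid-width, x̄ = 25 mm.
All pieces are centred on the vertical centroidal axis, so I = ΣĪ (holes subtracted) = 204 442 mm⁴.

I_yy ≈ 2.044 × 10⁵ mm⁴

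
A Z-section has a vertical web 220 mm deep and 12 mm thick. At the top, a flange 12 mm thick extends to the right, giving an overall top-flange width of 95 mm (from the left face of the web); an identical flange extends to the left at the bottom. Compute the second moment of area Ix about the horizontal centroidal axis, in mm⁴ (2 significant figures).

Ix ≈ 3.2 × 10⁷ mm⁴

Treat the section as a set of non-overlapping primitives; coordinates are from the bounding-box lower-left.
Web: 12 × 220, A = 2 640 mm², y = 110 mm, Ī = 10 648 000 mm⁴.
Top flange (beyond web): 83 × 12, A = 996 mm², y = 214 mm, Ī = 11 952 mm⁴.
Bottom flange (beyond web): 83 × 12, A = 996 mm², y = 6 mm, Ī = 11 952 mm⁴.
Centroid: ȳ = ΣA·y / ΣA = 110 mm.
Transfer each piece to the horizontal centroidal axis using Ī + A·d² with d = y − 110:
  web: d = 0 mm → contributes +10 648 000 mm⁴
  top flange (beyond web): d = 104 mm → contributes +10 784 688 mm⁴
  bottom flange (beyond web): d = -104 mm → contributes +10 784 688 mm⁴
Total I = 32 217 376 mm⁴.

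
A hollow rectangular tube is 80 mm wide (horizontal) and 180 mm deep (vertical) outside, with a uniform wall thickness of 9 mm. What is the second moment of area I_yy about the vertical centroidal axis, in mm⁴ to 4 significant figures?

Decompose the section into non-overlapping parts with the origin at the bottom-left of its bounding rectangle.
Outer rectangle: 80 × 180, A = 14 400 mm², x = 40 mm, Ī = 7 680 000 mm⁴.
Inner void (subtracted): 62 × 162, A = 10 044 mm², x = 40 mm, Ī = 3 217 428 mm⁴.
By symmetry the centroid is at mid-width, x̄ = 40 mm.
All pieces are centred on the vertical centroidal axis, so I = ΣĪ (holes subtracted) = 4 462 572 mm⁴.

I_yy ≈ 4.463 × 10⁶ mm⁴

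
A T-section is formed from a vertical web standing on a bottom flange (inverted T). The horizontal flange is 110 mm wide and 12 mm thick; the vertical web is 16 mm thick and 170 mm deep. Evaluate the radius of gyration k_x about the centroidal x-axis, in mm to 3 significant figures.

k_x ≈ 58.7 mm

Split into non-overlapping primitives; take the origin at the lower-left of the bounding box.
Flange: 110 × 12, A = 1 320 mm², y = 6 mm, Ī = 15 840 mm⁴.
Web: 16 × 170, A = 2 720 mm², y = 97 mm, Ī = 6 550 667 mm⁴.
Centroid: ȳ = ΣA·y / ΣA = 67.267 mm.
Transfer each piece to the centroidal x-axis using Ī + A·d² with d = y − 67.267:
  flange: d = -61.267 mm → contributes +4 970 705 mm⁴
  web: d = 29.733 mm → contributes +8 955 233 mm⁴
Total I = 13 925 938 mm⁴.
Radius of gyration: k = √(I/A) = √(13 925 938 / 4 040) = 58.711 mm.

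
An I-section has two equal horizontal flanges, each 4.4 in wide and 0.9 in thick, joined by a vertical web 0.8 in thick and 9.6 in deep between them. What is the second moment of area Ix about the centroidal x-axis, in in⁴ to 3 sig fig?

Ix ≈ 278 in⁴

Treat the section as a set of non-overlapping primitives; coordinates are from the bounding-box lower-left.
Bottom flange: 4.4 × 0.9, A = 3.96 in², y = 0.45 in, Ī = 0.2673 in⁴.
Web: 0.8 × 9.6, A = 7.68 in², y = 5.7 in, Ī = 58.982 in⁴.
Top flange: 4.4 × 0.9, A = 3.96 in², y = 10.95 in, Ī = 0.2673 in⁴.
By symmetry the centroid is at mid-height, ȳ = 5.7 in.
Transfer each piece to the centroidal x-axis using Ī + A·d² with d = y − 5.7:
  bottom flange: d = -5.25 in → contributes +109.41 in⁴
  web: d = 0 in → contributes +58.982 in⁴
  top flange: d = 5.25 in → contributes +109.41 in⁴
Total I = 277.81 in⁴.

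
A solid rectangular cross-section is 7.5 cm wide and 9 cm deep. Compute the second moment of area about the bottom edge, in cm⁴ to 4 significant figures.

I_base ≈ 1823 cm⁴

The section: 7.5 × 9, A = 67.5 cm², y = 4.5 cm, Ī = 455.625 cm⁴.
Transfer it to a horizontal axis along the bottom face using Ī + A·d² with d = y − 0:
  the section: d = 4.5 cm → contributes +1822.5 cm⁴
Total I = 1822.5 cm⁴.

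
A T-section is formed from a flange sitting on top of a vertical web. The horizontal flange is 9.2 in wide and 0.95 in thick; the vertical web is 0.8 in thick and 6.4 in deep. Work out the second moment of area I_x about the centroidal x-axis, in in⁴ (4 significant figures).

Treat the section as a set of non-overlapping primitives; coordinates are from the bounding-box lower-left.
Flange: 9.2 × 0.95, A = 8.74 in², y = 6.875 in, Ī = 0.657321 in⁴.
Web: 0.8 × 6.4, A = 5.12 in², y = 3.2 in, Ī = 17.4763 in⁴.
Centroid: ȳ = ΣA·y / ΣA = 5.51742 in.
Transfer each piece to the centroidal x-axis using Ī + A·d² with d = y − 5.51742:
  flange: d = 1.35758 in → contributes +16.7652 in⁴
  web: d = -2.31742 in → contributes +44.973 in⁴
Total I = 61.7382 in⁴.

I_x ≈ 61.74 in⁴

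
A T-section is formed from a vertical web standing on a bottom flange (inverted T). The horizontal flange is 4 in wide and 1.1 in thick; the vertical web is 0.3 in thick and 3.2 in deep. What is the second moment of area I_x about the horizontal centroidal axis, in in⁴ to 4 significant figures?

I_x ≈ 4.906 in⁴

Decompose the section into non-overlapping parts with the origin at the bottom-left of its bounding rectangle.
Flange: 4 × 1.1, A = 4.4 in², y = 0.55 in, Ī = 0.443667 in⁴.
Web: 0.3 × 3.2, A = 0.96 in², y = 2.7 in, Ī = 0.8192 in⁴.
Centroid: ȳ = ΣA·y / ΣA = 0.935075 in.
Transfer each piece to the horizontal centroidal axis using Ī + A·d² with d = y − 0.935075:
  flange: d = -0.385075 in → contributes +1.09611 in⁴
  web: d = 1.76493 in → contributes +3.80956 in⁴
Total I = 4.90567 in⁴.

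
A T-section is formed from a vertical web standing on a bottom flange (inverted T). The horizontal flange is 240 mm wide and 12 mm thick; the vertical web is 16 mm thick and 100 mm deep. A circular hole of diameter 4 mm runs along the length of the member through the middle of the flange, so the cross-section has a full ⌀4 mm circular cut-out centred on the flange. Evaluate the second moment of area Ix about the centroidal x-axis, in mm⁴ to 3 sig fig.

Decompose the section into non-overlapping parts with the origin at the bottom-left of its bounding rectangle.
Flange: 240 × 12, A = 2 880 mm², y = 6 mm, Ī = 34 560 mm⁴.
Web: 16 × 100, A = 1 600 mm², y = 62 mm, Ī = 1 333 333 mm⁴.
Hole (subtracted): ⌀4, A = 12.566 mm², y = 6 mm, Ī = 12.566 mm⁴.
Centroid: ȳ = ΣA·y / ΣA = 26.056 mm.
Transfer each piece to the centroidal x-axis using Ī + A·d² with d = y − 26.056:
  flange: d = -20.056 mm → contributes +1 193 050 mm⁴
  web: d = 35.944 mm → contributes +3 400 458 mm⁴
  hole: d = -20.056 mm → contributes −5067.4 mm⁴
Total I = 4 588 440 mm⁴.

Ix ≈ 4.59 × 10⁶ mm⁴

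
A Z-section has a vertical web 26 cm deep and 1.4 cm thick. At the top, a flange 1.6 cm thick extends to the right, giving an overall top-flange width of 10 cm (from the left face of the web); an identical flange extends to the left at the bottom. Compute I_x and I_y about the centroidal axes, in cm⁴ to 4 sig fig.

Decompose the section into non-overlapping parts with the origin at the bottom-left of its bounding rectangle.
Web: 1.4 × 26, A = 36.4 cm², y = 13 cm, Ī = 2050.53 cm⁴.
Top flange (beyond web): 8.6 × 1.6, A = 13.76 cm², y = 25.2 cm, Ī = 2.93547 cm⁴.
Bottom flange (beyond web): 8.6 × 1.6, A = 13.76 cm², y = 0.8 cm, Ī = 2.93547 cm⁴.
Centroid: ȳ = ΣA·y / ΣA = 13 cm.
Transfer each piece to the centroidal x-axis using Ī + A·d² with d = y − 13:
  web: d = 0 cm → contributes +2050.53 cm⁴
  top flange (beyond web): d = 12.2 cm → contributes +2050.97 cm⁴
  bottom flange (beyond web): d = -12.2 cm → contributes +2050.97 cm⁴
Total I = 6152.48 cm⁴.
For the y-axis: x̄ = 9.3 cm.
Repeating about the centroidal y-axis gives I_y = 863.56 cm⁴.

I_x ≈ 6152 cm⁴, I_y ≈ 863.6 cm⁴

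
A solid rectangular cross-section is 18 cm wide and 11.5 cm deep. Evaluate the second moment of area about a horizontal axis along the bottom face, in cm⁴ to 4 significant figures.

I_base ≈ 9125 cm⁴

The section: 18 × 11.5, A = 207 cm², y = 5.75 cm, Ī = 2281.31 cm⁴.
Transfer it to a horizontal axis along the bottom face using Ī + A·d² with d = y − 0:
  the section: d = 5.75 cm → contributes +9125.25 cm⁴
Total I = 9125.25 cm⁴.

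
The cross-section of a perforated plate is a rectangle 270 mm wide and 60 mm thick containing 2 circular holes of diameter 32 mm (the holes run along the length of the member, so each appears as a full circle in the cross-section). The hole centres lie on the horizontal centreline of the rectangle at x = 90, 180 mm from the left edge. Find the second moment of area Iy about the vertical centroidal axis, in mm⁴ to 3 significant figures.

Treat the section as a set of non-overlapping primitives; coordinates are from the bounding-box lower-left.
Plate: 270 × 60, A = 16 200 mm², x = 135 mm, Ī = 98 415 000 mm⁴.
Hole 1 (subtracted): ⌀32, A = 804.25 mm², x = 90 mm, Ī = 51 472 mm⁴.
Hole 2 (subtracted): ⌀32, A = 804.25 mm², x = 180 mm, Ī = 51 472 mm⁴.
By symmetry the centroid is at mid-width, x̄ = 135 mm.
Transfer each piece to the vertical centroidal axis using Ī + A·d² with d = x − 135:
  plate: d = 0 mm → contributes +98 415 000 mm⁴
  hole 1: d = -45 mm → contributes −1 680 073 mm⁴
  hole 2: d = 45 mm → contributes −1 680 073 mm⁴
Total I = 95 054 853 mm⁴.

Iy ≈ 9.51 × 10⁷ mm⁴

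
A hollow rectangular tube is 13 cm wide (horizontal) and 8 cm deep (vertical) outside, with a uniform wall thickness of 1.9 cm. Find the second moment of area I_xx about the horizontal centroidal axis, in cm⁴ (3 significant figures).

I_xx ≈ 498 cm⁴

Break the section into simple shapes (no overlaps), measuring from the bottom-left corner of the bounding box.
Outer rectangle: 13 × 8, A = 104 cm², y = 4 cm, Ī = 554.67 cm⁴.
Inner void (subtracted): 9.2 × 4.2, A = 38.64 cm², y = 4 cm, Ī = 56.801 cm⁴.
By symmetry the centroid is at mid-height, ȳ = 4 cm.
All pieces are centred on the horizontal centroidal axis, so I = ΣĪ (holes subtracted) = 497.87 cm⁴.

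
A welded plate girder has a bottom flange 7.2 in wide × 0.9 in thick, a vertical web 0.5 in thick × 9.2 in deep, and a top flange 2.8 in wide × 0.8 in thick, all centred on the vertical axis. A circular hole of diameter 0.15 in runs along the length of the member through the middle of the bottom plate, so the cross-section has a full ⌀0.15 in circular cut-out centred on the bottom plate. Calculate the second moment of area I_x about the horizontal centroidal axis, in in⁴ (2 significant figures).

I_x ≈ 220 in⁴

Break the section into simple shapes (no overlaps), measuring from the bottom-left corner of the bounding box.
Bottom plate: 7.2 × 0.9, A = 6.48 in², y = 0.45 in, Ī = 0.4374 in⁴.
Web plate: 0.5 × 9.2, A = 4.6 in², y = 5.5 in, Ī = 32.45 in⁴.
Top plate: 2.8 × 0.8, A = 2.24 in², y = 10.5 in, Ī = 0.1195 in⁴.
Hole (subtracted): ⌀0.15, A = 0.01767 in², y = 0.45 in, Ī = 0.00002485 in⁴.
Centroid: ȳ = ΣA·y / ΣA = 3.889 in.
Transfer each piece to the horizontal centroidal axis using Ī + A·d² with d = y − 3.889:
  bottom plate: d = -3.439 in → contributes +77.06 in⁴
  web plate: d = 1.611 in → contributes +44.39 in⁴
  top plate: d = 6.611 in → contributes +98.03 in⁴
  hole: d = -3.439 in → contributes −0.209 in⁴
Total I = 219.3 in⁴.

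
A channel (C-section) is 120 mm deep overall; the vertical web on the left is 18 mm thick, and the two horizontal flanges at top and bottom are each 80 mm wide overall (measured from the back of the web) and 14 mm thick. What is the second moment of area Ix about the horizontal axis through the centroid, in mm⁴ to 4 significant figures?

Ix ≈ 7.497 × 10⁶ mm⁴

Treat the section as a set of non-overlapping primitives; coordinates are from the bounding-box lower-left.
Web: 18 × 120, A = 2 160 mm², y = 60 mm, Ī = 2 592 000 mm⁴.
Top flange (beyond web): 62 × 14, A = 868 mm², y = 113 mm, Ī = 14177.3 mm⁴.
Bottom flange (beyond web): 62 × 14, A = 868 mm², y = 7 mm, Ī = 14177.3 mm⁴.
By symmetry the centroid is at mid-height, ȳ = 60 mm.
Transfer each piece to the horizontal axis through the centroid using Ī + A·d² with d = y − 60:
  web: d = 0 mm → contributes +2 592 000 mm⁴
  top flange (beyond web): d = 53 mm → contributes +2 452 389 mm⁴
  bottom flange (beyond web): d = -53 mm → contributes +2 452 389 mm⁴
Total I = 7 496 779 mm⁴.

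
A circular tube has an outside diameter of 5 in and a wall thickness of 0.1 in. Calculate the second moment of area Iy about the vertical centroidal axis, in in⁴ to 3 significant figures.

Iy ≈ 4.62 in⁴

Decompose the section into non-overlapping parts with the origin at the bottom-left of its bounding rectangle.
Outer circle: ⌀5, A = 19.635 in², x = 2.5 in, Ī = 30.68 in⁴.
Bore (subtracted): ⌀4.8, A = 18.096 in², x = 2.5 in, Ī = 26.058 in⁴.
By symmetry the centroid is at mid-width, x̄ = 2.5 in.
All pieces are centred on the vertical centroidal axis, so I = ΣĪ (holes subtracted) = 4.622 in⁴.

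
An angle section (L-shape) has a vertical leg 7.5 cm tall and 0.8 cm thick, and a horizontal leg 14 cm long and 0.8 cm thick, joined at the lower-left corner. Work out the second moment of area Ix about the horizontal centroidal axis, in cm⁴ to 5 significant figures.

Treat the section as a set of non-overlapping primitives; coordinates are from the bounding-box lower-left.
Vertical leg: 0.8 × 7.5, A = 6 cm², y = 3.75 cm, Ī = 28.125 cm⁴.
Horizontal leg (remainder): 13.2 × 0.8, A = 10.56 cm², y = 0.4 cm, Ī = 0.5632 cm⁴.
Centroid: ȳ = ΣA·y / ΣA = 1.613768 cm.
Transfer each piece to the horizontal centroidal axis using Ī + A·d² with d = y − 1.613768:
  vertical leg: d = 2.136232 cm → contributes +55.50592 cm⁴
  horizontal leg (remainder): d = -1.213768 cm → contributes +16.12054 cm⁴
Total I = 71.62646 cm⁴.

Ix ≈ 71.626 cm⁴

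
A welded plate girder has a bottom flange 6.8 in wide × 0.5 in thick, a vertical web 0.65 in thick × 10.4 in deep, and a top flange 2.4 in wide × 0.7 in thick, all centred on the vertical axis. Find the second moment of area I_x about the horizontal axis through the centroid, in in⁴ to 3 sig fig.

I_x ≈ 207 in⁴

Treat the section as a set of non-overlapping primitives; coordinates are from the bounding-box lower-left.
Bottom plate: 6.8 × 0.5, A = 3.4 in², y = 0.25 in, Ī = 0.070833 in⁴.
Web plate: 0.65 × 10.4, A = 6.76 in², y = 5.7 in, Ī = 60.93 in⁴.
Top plate: 2.4 × 0.7, A = 1.68 in², y = 11.25 in, Ī = 0.0686 in⁴.
Centroid: ȳ = ΣA·y / ΣA = 4.9225 in.
Transfer each piece to the horizontal axis through the centroid using Ī + A·d² with d = y − 4.9225:
  bottom plate: d = -4.6725 in → contributes +74.299 in⁴
  web plate: d = 0.77753 in → contributes +65.017 in⁴
  top plate: d = 6.3275 in → contributes +67.332 in⁴
Total I = 206.65 in⁴.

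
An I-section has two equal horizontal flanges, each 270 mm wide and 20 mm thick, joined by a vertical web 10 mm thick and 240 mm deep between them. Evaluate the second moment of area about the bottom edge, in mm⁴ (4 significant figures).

I_base ≈ 4.531 × 10⁸ mm⁴

Break the section into simple shapes (no overlaps), measuring from the bottom-left corner of the bounding box.
Bottom flange: 270 × 20, A = 5 400 mm², y = 10 mm, Ī = 180 000 mm⁴.
Web: 10 × 240, A = 2 400 mm², y = 140 mm, Ī = 11 520 000 mm⁴.
Top flange: 270 × 20, A = 5 400 mm², y = 270 mm, Ī = 180 000 mm⁴.
Transfer each piece to the bottom edge using Ī + A·d² with d = y − 0:
  bottom flange: d = 10 mm → contributes +720 000 mm⁴
  web: d = 140 mm → contributes +58 560 000 mm⁴
  top flange: d = 270 mm → contributes +393 840 000 mm⁴
Total I = 453 120 000 mm⁴.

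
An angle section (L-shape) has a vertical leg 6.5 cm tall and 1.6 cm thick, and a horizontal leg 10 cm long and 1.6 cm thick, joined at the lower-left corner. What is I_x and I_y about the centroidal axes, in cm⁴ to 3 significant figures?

I_x ≈ 74.7 cm⁴, I_y ≈ 228 cm⁴

Decompose the section into non-overlapping parts with the origin at the bottom-left of its bounding rectangle.
Vertical leg: 1.6 × 6.5, A = 10.4 cm², y = 3.25 cm, Ī = 36.617 cm⁴.
Horizontal leg (remainder): 8.4 × 1.6, A = 13.44 cm², y = 0.8 cm, Ī = 2.8672 cm⁴.
Centroid: ȳ = ΣA·y / ΣA = 1.8688 cm.
Transfer each piece to the centroidal x-axis using Ī + A·d² with d = y − 1.8688:
  vertical leg: d = 1.3812 cm → contributes +56.457 cm⁴
  horizontal leg (remainder): d = -1.0688 cm → contributes +18.22 cm⁴
Total I = 74.677 cm⁴.
For the y-axis: x̄ = 3.6188 cm.
Repeating about the centroidal y-axis gives I_y = 227.82 cm⁴.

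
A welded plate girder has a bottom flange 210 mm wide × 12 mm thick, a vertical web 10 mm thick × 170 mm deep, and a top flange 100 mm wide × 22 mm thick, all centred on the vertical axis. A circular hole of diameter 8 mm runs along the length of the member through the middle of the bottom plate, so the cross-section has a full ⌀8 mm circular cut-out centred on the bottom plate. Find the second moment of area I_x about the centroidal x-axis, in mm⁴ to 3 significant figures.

I_x ≈ 4.49 × 10⁷ mm⁴

Treat the section as a set of non-overlapping primitives; coordinates are from the bounding-box lower-left.
Bottom plate: 210 × 12, A = 2 520 mm², y = 6 mm, Ī = 30 240 mm⁴.
Web plate: 10 × 170, A = 1 700 mm², y = 97 mm, Ī = 4 094 167 mm⁴.
Top plate: 100 × 22, A = 2 200 mm², y = 193 mm, Ī = 88 733 mm⁴.
Hole (subtracted): ⌀8, A = 50.265 mm², y = 6 mm, Ī = 201.06 mm⁴.
Centroid: ȳ = ΣA·y / ΣA = 94.873 mm.
Transfer each piece to the centroidal x-axis using Ī + A·d² with d = y − 94.873:
  bottom plate: d = -88.873 mm → contributes +19 934 415 mm⁴
  web plate: d = 2.1266 mm → contributes +4 101 855 mm⁴
  top plate: d = 98.127 mm → contributes +21 272 156 mm⁴
  hole: d = -88.873 mm → contributes −397 222 mm⁴
Total I = 44 911 204 mm⁴.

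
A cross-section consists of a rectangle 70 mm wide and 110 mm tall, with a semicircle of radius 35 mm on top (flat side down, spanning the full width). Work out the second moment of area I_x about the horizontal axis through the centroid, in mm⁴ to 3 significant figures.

I_x ≈ 1.54 × 10⁷ mm⁴

Break the section into simple shapes (no overlaps), measuring from the bottom-left corner of the bounding box.
Rectangular body: 70 × 110, A = 7 700 mm², y = 55 mm, Ī = 7 764 167 mm⁴.
Semicircular cap: semicircle r = 35, A = 1924.2 mm², y = 124.85 mm, Ī = 164 704 mm⁴.
Centroid: ȳ = ΣA·y / ΣA = 68.966 mm.
Transfer each piece to the horizontal axis through the centroid using Ī + A·d² with d = y − 68.966:
  rectangular body: d = -13.966 mm → contributes +9 266 130 mm⁴
  semicircular cap: d = 55.888 mm → contributes +6 174 976 mm⁴
Total I = 15 441 106 mm⁴.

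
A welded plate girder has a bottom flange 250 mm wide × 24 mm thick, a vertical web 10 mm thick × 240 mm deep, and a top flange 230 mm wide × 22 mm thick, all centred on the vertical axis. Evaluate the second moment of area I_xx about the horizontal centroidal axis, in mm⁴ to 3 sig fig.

Decompose the section into non-overlapping parts with the origin at the bottom-left of its bounding rectangle.
Bottom plate: 250 × 24, A = 6 000 mm², y = 12 mm, Ī = 288 000 mm⁴.
Web plate: 10 × 240, A = 2 400 mm², y = 144 mm, Ī = 11 520 000 mm⁴.
Top plate: 230 × 22, A = 5 060 mm², y = 275 mm, Ī = 204 087 mm⁴.
Centroid: ȳ = ΣA·y / ΣA = 134.41 mm.
Transfer each piece to the horizontal centroidal axis using Ī + A·d² with d = y − 134.41:
  bottom plate: d = -122.41 mm → contributes +90 186 854 mm⁴
  web plate: d = 9.5944 mm → contributes +11 740 924 mm⁴
  top plate: d = 140.59 mm → contributes +100 223 954 mm⁴
Total I = 202 151 732 mm⁴.

I_xx ≈ 2.02 × 10⁸ mm⁴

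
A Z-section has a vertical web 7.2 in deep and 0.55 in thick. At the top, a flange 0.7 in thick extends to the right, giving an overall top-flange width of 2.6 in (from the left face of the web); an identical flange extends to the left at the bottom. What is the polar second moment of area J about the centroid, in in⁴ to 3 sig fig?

J ≈ 53.5 in⁴

Break the section into simple shapes (no overlaps), measuring from the bottom-left corner of the bounding box.
Web: 0.55 × 7.2, A = 3.96 in², y = 3.6 in, Ī = 17.107 in⁴.
Top flange (beyond web): 2.05 × 0.7, A = 1.435 in², y = 6.85 in, Ī = 0.058596 in⁴.
Bottom flange (beyond web): 2.05 × 0.7, A = 1.435 in², y = 0.35 in, Ī = 0.058596 in⁴.
Centroid: ȳ = ΣA·y / ΣA = 3.6 in.
Transfer each piece to the centroidal x-axis using Ī + A·d² with d = y − 3.6:
  web: d = 0 in → contributes +17.107 in⁴
  top flange (beyond web): d = 3.25 in → contributes +15.216 in⁴
  bottom flange (beyond web): d = -3.25 in → contributes +15.216 in⁴
Total I = 47.539 in⁴.
For the y-axis: x̄ = 2.325 in.
Repeating about the centroidal y-axis gives I_y = 5.9552 in⁴.
Polar second moment: J = I_x + I_y = 53.494 in⁴.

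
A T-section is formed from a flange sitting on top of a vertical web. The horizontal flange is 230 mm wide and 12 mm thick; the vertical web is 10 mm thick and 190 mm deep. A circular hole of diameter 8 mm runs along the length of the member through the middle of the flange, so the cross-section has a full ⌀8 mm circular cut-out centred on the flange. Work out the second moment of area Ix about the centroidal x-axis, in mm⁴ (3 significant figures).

Treat the section as a set of non-overlapping primitives; coordinates are from the bounding-box lower-left.
Flange: 230 × 12, A = 2 760 mm², y = 196 mm, Ī = 33 120 mm⁴.
Web: 10 × 190, A = 1 900 mm², y = 95 mm, Ī = 5 715 833 mm⁴.
Hole (subtracted): ⌀8, A = 50.265 mm², y = 196 mm, Ī = 201.06 mm⁴.
Centroid: ȳ = ΣA·y / ΣA = 154.37 mm.
Transfer each piece to the centroidal x-axis using Ī + A·d² with d = y − 154.37:
  flange: d = 41.629 mm → contributes +4 816 195 mm⁴
  web: d = -59.371 mm → contributes +12 413 106 mm⁴
  hole: d = 41.629 mm → contributes −87 311 mm⁴
Total I = 17 141 990 mm⁴.

Ix ≈ 1.71 × 10⁷ mm⁴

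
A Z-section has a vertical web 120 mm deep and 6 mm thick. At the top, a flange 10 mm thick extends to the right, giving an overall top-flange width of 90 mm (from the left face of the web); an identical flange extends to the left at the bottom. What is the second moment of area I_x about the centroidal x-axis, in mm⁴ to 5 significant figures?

I_x ≈ 5.9600 × 10⁶ mm⁴

Break the section into simple shapes (no overlaps), measuring from the bottom-left corner of the bounding box.
Web: 6 × 120, A = 720 mm², y = 60 mm, Ī = 864 000 mm⁴.
Top flange (beyond web): 84 × 10, A = 840 mm², y = 115 mm, Ī = 7 000 mm⁴.
Bottom flange (beyond web): 84 × 10, A = 840 mm², y = 5 mm, Ī = 7 000 mm⁴.
Centroid: ȳ = ΣA·y / ΣA = 60 mm.
Transfer each piece to the centroidal x-axis using Ī + A·d² with d = y − 60:
  web: d = 0 mm → contributes +864 000 mm⁴
  top flange (beyond web): d = 55 mm → contributes +2 548 000 mm⁴
  bottom flange (beyond web): d = -55 mm → contributes +2 548 000 mm⁴
Total I = 5 960 000 mm⁴.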